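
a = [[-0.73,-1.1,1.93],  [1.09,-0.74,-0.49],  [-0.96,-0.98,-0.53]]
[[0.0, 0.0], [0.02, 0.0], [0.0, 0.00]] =a @ [[0.01, -0.00], [-0.01, 0.00], [0.0, -0.00]]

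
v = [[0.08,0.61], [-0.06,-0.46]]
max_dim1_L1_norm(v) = 0.69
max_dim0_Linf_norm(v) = 0.61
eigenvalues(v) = [0.0, -0.38]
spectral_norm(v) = 0.77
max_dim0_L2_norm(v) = 0.76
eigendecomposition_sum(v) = [[0.00, 0.00],  [-0.0, -0.00]] + [[0.08, 0.61], [-0.06, -0.46]]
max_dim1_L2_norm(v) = 0.62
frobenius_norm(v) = 0.77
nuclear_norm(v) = 0.77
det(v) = -0.00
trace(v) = -0.38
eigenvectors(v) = [[0.99, -0.8],[-0.13, 0.6]]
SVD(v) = [[-0.80, 0.6],  [0.6, 0.80]] @ diag([0.770519261683897, 0.0002595652178284644]) @ [[-0.13, -0.99], [0.99, -0.13]]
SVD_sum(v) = [[0.08, 0.61], [-0.06, -0.46]] + [[0.00,  -0.0], [0.00,  -0.00]]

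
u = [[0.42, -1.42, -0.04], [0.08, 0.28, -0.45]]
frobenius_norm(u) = 1.58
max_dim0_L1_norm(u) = 1.7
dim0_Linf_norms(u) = [0.42, 1.42, 0.45]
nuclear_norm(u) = 1.98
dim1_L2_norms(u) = [1.48, 0.54]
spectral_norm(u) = 1.50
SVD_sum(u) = [[0.39, -1.43, 0.04], [-0.07, 0.25, -0.01]] + [[0.03, 0.01, -0.08], [0.15, 0.03, -0.44]]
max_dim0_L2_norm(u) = 1.45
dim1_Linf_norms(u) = [1.42, 0.45]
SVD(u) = [[-0.98,0.17], [0.17,0.98]] @ diag([1.5017434403776295, 0.47588511143211976]) @ [[-0.27, 0.96, -0.03], [0.32, 0.06, -0.95]]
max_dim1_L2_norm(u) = 1.48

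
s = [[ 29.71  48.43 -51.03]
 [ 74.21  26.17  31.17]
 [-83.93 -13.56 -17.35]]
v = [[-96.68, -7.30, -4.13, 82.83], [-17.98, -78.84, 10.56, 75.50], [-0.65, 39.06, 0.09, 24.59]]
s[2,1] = -13.56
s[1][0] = 74.21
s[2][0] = -83.93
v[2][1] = 39.06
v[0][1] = -7.3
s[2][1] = -13.56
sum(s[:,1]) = 61.03999999999999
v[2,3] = 24.59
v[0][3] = 82.83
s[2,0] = -83.93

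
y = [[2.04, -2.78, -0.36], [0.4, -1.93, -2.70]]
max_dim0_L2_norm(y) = 3.38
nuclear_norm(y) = 6.44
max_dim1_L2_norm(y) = 3.47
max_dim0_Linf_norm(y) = 2.78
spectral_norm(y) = 4.33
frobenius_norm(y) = 4.82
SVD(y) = [[-0.73, -0.69], [-0.69, 0.73]] @ diag([4.331640257067059, 2.1050873339023304]) @ [[-0.41, 0.77, 0.49],[-0.53, 0.24, -0.82]]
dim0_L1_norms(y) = [2.44, 4.71, 3.06]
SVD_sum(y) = [[1.28,-2.44,-1.54], [1.21,-2.3,-1.45]] + [[0.76,-0.34,1.18], [-0.81,0.37,-1.25]]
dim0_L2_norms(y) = [2.08, 3.38, 2.72]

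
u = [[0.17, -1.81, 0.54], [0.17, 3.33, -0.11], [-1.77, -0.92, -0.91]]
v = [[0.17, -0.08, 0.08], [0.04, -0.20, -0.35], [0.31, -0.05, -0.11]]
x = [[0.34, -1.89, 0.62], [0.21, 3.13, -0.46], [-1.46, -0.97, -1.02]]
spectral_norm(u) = 3.94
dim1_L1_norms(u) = [2.52, 3.61, 3.6]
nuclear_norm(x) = 5.75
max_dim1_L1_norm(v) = 0.59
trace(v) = -0.14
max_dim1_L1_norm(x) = 3.8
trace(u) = 2.59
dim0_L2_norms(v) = [0.36, 0.22, 0.38]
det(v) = 0.01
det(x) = -0.20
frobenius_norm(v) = 0.56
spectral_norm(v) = 0.46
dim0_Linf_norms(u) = [1.77, 3.33, 0.91]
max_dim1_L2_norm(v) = 0.41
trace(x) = 2.45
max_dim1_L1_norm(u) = 3.61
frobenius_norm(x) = 4.27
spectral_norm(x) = 3.83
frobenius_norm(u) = 4.42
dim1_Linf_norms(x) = [1.89, 3.13, 1.46]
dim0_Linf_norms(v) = [0.31, 0.2, 0.35]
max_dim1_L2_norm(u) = 3.34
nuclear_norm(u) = 6.18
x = v + u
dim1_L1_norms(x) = [2.85, 3.8, 3.45]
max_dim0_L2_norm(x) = 3.78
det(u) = 1.93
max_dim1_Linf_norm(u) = 3.33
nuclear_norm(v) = 0.87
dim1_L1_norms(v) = [0.33, 0.59, 0.47]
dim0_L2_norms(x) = [1.51, 3.78, 1.28]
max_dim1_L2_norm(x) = 3.17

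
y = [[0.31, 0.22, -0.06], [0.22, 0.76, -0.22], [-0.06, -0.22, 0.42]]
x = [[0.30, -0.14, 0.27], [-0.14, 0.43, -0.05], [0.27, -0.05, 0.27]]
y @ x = [[0.05, 0.05, 0.06], [-0.1, 0.31, -0.04], [0.13, -0.11, 0.11]]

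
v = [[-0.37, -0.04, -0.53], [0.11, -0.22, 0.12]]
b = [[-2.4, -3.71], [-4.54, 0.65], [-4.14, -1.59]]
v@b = [[3.26, 2.19], [0.24, -0.74]]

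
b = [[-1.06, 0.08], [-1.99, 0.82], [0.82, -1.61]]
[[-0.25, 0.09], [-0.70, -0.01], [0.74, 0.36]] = b @[[0.21, -0.11],[-0.35, -0.28]]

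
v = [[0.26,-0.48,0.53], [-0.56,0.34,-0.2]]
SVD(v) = [[-0.75, 0.66], [0.66, 0.75]] @ diag([0.9708041811340682, 0.32502190986549045]) @ [[-0.58, 0.60, -0.55], [-0.77, -0.19, 0.61]]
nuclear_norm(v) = 1.30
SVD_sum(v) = [[0.42, -0.44, 0.40], [-0.37, 0.39, -0.35]] + [[-0.16, -0.04, 0.13], [-0.19, -0.05, 0.15]]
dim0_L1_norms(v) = [0.82, 0.82, 0.73]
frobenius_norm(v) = 1.02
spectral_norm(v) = 0.97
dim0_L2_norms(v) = [0.62, 0.59, 0.57]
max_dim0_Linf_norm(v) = 0.56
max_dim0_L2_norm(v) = 0.62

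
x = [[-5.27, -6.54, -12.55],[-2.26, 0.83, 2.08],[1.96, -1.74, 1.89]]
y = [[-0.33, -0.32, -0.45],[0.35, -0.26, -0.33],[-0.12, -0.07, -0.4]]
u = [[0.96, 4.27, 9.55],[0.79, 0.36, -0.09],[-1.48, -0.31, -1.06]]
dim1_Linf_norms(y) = [0.45, 0.35, 0.4]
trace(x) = -2.55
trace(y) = -0.99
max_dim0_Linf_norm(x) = 12.55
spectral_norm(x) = 15.23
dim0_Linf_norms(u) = [1.48, 4.27, 9.55]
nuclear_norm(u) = 12.54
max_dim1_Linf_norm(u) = 9.55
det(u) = 6.50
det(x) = -110.87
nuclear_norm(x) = 20.81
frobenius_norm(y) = 0.94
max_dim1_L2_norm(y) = 0.64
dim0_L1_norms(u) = [3.23, 4.94, 10.7]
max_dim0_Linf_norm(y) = 0.45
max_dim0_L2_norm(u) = 9.61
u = x @ y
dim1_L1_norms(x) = [24.36, 5.17, 5.59]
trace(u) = 0.26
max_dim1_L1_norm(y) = 1.1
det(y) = -0.06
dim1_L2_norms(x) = [15.1, 3.18, 3.23]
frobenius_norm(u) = 10.70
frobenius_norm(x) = 15.77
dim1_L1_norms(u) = [14.78, 1.24, 2.85]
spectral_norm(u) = 10.58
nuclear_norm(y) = 1.43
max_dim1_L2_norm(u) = 10.51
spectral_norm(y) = 0.80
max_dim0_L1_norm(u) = 10.7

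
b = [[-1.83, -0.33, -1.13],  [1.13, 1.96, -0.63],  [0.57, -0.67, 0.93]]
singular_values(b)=[2.68, 2.17, 0.0]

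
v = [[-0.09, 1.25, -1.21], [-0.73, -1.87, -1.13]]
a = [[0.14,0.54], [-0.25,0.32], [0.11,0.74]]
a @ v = [[-0.41, -0.83, -0.78], [-0.21, -0.91, -0.06], [-0.55, -1.25, -0.97]]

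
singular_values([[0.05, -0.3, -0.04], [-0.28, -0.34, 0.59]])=[0.74, 0.29]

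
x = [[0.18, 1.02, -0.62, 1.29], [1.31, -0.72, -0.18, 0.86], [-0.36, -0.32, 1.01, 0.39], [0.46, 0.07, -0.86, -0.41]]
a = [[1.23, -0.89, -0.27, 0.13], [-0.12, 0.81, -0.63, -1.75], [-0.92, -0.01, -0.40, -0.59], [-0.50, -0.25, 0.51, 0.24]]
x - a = [[-1.05, 1.91, -0.35, 1.16],[1.43, -1.53, 0.45, 2.61],[0.56, -0.31, 1.41, 0.98],[0.96, 0.32, -1.37, -0.65]]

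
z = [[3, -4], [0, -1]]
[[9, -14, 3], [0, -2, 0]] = z@ [[3, -2, 1], [0, 2, 0]]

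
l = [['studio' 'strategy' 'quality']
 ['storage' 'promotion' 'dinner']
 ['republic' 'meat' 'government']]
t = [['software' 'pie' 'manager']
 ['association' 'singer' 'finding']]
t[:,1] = ['pie', 'singer']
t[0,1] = 'pie'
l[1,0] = 'storage'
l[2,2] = 'government'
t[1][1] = 'singer'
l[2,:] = ['republic', 'meat', 'government']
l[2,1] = 'meat'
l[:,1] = ['strategy', 'promotion', 'meat']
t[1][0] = 'association'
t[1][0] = 'association'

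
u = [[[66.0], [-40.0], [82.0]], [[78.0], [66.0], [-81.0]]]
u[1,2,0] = -81.0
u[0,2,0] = 82.0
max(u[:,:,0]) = 82.0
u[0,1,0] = -40.0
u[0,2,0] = 82.0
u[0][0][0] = 66.0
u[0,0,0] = 66.0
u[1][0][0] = 78.0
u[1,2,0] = -81.0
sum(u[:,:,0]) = 171.0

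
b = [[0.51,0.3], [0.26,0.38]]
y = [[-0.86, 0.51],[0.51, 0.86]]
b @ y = [[-0.29, 0.52], [-0.03, 0.46]]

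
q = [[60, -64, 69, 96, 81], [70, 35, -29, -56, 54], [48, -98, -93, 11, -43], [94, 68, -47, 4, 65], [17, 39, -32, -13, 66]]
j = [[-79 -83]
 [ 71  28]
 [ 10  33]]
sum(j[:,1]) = -22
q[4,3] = -13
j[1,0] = 71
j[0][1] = -83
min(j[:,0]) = -79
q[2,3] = 11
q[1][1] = 35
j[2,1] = 33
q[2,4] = -43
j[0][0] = -79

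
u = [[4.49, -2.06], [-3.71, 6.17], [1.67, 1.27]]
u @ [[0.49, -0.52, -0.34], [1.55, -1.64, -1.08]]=[[-0.99, 1.04, 0.70], [7.75, -8.19, -5.4], [2.79, -2.95, -1.94]]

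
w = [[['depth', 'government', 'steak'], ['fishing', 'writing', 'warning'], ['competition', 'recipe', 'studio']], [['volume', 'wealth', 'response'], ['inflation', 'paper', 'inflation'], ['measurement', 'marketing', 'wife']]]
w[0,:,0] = ['depth', 'fishing', 'competition']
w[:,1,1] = ['writing', 'paper']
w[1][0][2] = 'response'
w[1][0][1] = 'wealth'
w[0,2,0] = 'competition'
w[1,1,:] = ['inflation', 'paper', 'inflation']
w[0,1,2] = 'warning'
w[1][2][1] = 'marketing'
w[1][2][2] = 'wife'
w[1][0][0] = 'volume'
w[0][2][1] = 'recipe'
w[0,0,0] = 'depth'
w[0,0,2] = 'steak'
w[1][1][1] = 'paper'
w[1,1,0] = 'inflation'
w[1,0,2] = 'response'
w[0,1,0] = 'fishing'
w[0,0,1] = 'government'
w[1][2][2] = 'wife'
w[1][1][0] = 'inflation'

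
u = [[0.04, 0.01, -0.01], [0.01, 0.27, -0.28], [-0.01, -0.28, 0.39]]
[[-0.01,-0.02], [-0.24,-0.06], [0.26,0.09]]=u @ [[0.07, -0.47], [-0.76, 0.05], [0.13, 0.26]]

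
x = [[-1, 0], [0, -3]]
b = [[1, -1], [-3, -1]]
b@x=[[-1, 3], [3, 3]]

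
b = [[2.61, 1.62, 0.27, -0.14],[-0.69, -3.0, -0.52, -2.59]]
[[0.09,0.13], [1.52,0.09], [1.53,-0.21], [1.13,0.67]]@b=[[0.15, -0.24, -0.04, -0.35], [3.91, 2.19, 0.36, -0.45], [4.14, 3.11, 0.52, 0.33], [2.49, -0.18, -0.04, -1.89]]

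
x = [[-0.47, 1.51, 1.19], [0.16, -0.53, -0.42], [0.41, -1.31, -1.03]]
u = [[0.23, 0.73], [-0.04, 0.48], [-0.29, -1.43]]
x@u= [[-0.51, -1.32], [0.18, 0.46], [0.45, 1.14]]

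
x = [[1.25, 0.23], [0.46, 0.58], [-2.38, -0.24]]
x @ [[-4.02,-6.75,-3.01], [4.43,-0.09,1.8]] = [[-4.01, -8.46, -3.35], [0.72, -3.16, -0.34], [8.5, 16.09, 6.73]]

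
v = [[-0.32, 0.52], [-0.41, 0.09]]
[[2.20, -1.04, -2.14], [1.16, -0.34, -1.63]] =v @[[-2.20, 0.46, 3.56], [2.88, -1.71, -1.92]]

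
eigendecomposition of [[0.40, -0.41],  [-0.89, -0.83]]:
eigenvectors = [[0.86, 0.27], [-0.52, 0.96]]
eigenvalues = [0.65, -1.08]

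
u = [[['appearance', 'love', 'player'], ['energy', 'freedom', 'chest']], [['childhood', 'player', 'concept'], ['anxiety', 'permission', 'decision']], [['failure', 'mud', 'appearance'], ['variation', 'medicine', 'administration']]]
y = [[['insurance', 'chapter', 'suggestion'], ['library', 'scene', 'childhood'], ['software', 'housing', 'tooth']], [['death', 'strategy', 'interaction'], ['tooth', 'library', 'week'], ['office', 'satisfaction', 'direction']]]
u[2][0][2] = 'appearance'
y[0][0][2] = 'suggestion'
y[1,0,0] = 'death'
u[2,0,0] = 'failure'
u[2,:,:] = [['failure', 'mud', 'appearance'], ['variation', 'medicine', 'administration']]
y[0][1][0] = 'library'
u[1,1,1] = 'permission'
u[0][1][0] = 'energy'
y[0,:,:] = [['insurance', 'chapter', 'suggestion'], ['library', 'scene', 'childhood'], ['software', 'housing', 'tooth']]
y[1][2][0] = 'office'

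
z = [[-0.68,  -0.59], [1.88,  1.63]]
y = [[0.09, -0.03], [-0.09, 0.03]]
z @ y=[[-0.01, 0.0],[0.02, -0.01]]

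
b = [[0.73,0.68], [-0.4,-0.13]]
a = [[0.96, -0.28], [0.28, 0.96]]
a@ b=[[0.81, 0.69], [-0.18, 0.07]]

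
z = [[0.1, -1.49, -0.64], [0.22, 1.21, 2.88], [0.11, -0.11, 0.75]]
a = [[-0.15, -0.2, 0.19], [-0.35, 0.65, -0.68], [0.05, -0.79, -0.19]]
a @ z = [[-0.04, -0.04, -0.34], [0.03, 1.38, 1.59], [-0.19, -1.01, -2.45]]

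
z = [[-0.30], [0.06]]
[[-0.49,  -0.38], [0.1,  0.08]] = z @ [[1.62, 1.26]]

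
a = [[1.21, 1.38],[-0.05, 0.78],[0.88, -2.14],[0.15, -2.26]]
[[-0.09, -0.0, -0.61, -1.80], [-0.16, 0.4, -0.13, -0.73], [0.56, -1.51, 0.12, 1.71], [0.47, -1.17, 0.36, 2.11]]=a@[[0.15, -0.55, -0.3, -0.39], [-0.2, 0.48, -0.18, -0.96]]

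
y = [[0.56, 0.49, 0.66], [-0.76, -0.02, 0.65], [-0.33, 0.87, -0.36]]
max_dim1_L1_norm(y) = 1.71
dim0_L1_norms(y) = [1.65, 1.38, 1.67]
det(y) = -0.99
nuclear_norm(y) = 2.99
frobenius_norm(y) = 1.73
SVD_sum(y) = [[0.36, 0.20, -0.16], [-0.7, -0.40, 0.31], [0.21, 0.12, -0.09]] + [[-0.09,  0.16,  0.01], [-0.18,  0.32,  0.01], [-0.44,  0.8,  0.03]] + [[0.29, 0.13, 0.81],[0.12, 0.05, 0.33],[-0.1, -0.05, -0.29]]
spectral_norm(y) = 1.00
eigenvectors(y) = [[0.70+0.00j,(0.7-0j),(-0.13+0j)], [(-0.06+0.55j),-0.06-0.55j,(-0.62+0j)], [(0.08+0.44j),0.08-0.44j,(0.77+0j)]]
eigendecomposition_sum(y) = [[0.29+0.39j,0.29-0.26j,(0.28-0.14j)], [(-0.34+0.19j),(0.18+0.25j),0.09+0.23j], [(-0.22+0.23j),(0.2+0.15j),0.12+0.16j]] + [[(0.29-0.39j),(0.29+0.26j),0.28+0.14j],  [-0.34-0.19j,0.18-0.25j,0.09-0.23j],  [(-0.22-0.23j),0.20-0.15j,0.12-0.16j]] + [[(-0.02-0j),(-0.08+0j),(0.1-0j)], [-0.09-0.00j,-0.38+0.00j,0.48-0.00j], [(0.11+0j),(0.48-0j),(-0.6+0j)]]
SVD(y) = [[-0.44,0.18,0.88], [0.86,0.37,0.36], [-0.26,0.91,-0.32]] @ diag([1.0019922754217427, 0.9979594405870219, 0.9926169628504223]) @ [[-0.81,-0.46,0.36], [-0.48,0.88,0.03], [0.33,0.15,0.93]]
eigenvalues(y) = [(0.59+0.8j), (0.59-0.8j), (-1+0j)]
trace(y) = 0.18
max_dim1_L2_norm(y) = 1.0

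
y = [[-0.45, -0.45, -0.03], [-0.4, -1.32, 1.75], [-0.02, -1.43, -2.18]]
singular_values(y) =[2.83, 2.01, 0.36]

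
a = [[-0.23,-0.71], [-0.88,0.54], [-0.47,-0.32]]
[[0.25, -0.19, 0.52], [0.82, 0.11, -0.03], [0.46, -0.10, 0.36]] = a@[[-0.96, 0.03, -0.35], [-0.04, 0.26, -0.62]]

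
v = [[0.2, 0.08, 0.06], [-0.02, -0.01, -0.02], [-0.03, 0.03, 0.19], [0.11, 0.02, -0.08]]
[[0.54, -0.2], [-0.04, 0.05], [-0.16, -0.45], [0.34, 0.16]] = v @ [[1.52, -0.29], [3.92, -0.01], [-1.24, -2.39]]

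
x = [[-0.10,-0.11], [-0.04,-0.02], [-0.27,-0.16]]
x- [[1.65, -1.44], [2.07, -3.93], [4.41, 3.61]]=[[-1.75, 1.33], [-2.11, 3.91], [-4.68, -3.77]]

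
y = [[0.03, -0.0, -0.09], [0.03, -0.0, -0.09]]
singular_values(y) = [0.13, 0.0]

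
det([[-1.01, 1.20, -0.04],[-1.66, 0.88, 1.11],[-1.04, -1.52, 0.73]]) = -2.422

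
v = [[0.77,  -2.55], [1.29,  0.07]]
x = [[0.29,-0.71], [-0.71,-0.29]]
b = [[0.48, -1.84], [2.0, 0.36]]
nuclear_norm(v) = 3.93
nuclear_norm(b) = 3.93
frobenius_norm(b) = 2.78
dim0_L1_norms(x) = [1.0, 1.0]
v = x + b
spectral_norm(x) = 0.77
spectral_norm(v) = 2.69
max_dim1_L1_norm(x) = 1.0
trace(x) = 0.00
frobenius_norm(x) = 1.08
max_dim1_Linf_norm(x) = 0.71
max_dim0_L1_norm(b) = 2.48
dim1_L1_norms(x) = [1.0, 1.0]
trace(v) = 0.84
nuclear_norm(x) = 1.53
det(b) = 3.85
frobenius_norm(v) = 2.96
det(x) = -0.59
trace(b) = 0.84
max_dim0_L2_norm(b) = 2.06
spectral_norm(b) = 2.07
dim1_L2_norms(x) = [0.77, 0.77]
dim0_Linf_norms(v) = [1.29, 2.55]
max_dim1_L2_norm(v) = 2.66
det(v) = 3.34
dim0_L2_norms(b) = [2.06, 1.87]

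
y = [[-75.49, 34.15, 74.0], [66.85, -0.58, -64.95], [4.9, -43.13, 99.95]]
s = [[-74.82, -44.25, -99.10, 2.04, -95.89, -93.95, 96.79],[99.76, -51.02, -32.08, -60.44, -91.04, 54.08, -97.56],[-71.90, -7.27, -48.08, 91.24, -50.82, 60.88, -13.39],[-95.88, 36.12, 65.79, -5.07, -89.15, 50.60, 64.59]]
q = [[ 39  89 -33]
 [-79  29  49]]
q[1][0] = -79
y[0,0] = -75.49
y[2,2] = 99.95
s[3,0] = -95.88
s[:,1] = [-44.25, -51.02, -7.27, 36.12]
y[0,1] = 34.15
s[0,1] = -44.25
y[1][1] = -0.58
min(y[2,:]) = -43.13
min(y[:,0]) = -75.49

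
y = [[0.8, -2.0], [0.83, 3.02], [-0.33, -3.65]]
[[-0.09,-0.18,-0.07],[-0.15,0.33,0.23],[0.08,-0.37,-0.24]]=y @ [[-0.14,0.03,0.06],[-0.01,0.1,0.06]]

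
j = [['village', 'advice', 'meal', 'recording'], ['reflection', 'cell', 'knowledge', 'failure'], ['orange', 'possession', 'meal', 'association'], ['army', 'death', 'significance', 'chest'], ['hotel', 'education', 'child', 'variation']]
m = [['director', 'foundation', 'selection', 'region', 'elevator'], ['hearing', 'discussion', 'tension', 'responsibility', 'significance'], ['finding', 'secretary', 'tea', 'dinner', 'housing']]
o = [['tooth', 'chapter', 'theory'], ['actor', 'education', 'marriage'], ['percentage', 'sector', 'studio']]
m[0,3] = 'region'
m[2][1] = 'secretary'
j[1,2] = 'knowledge'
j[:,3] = ['recording', 'failure', 'association', 'chest', 'variation']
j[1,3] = 'failure'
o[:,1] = ['chapter', 'education', 'sector']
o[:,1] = ['chapter', 'education', 'sector']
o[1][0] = 'actor'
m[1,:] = ['hearing', 'discussion', 'tension', 'responsibility', 'significance']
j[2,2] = 'meal'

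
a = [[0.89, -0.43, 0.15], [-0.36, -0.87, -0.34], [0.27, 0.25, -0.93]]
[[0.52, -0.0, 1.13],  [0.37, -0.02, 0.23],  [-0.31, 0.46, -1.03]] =a @ [[0.24,0.13,0.64],[-0.62,0.13,-0.93],[0.24,-0.42,1.04]]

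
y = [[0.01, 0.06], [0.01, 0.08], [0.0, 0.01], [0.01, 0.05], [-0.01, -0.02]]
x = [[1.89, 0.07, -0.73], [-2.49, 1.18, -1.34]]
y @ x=[[-0.13, 0.07, -0.09], [-0.18, 0.1, -0.11], [-0.02, 0.01, -0.01], [-0.11, 0.06, -0.07], [0.03, -0.02, 0.03]]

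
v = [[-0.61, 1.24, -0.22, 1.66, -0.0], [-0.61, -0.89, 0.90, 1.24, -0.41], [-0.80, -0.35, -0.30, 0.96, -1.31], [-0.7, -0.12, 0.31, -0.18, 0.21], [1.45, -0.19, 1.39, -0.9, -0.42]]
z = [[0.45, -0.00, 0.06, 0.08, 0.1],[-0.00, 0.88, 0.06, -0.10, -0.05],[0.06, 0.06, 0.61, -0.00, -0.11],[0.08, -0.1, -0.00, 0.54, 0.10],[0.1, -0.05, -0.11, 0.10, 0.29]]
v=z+[[-1.06,1.24,-0.28,1.58,-0.1], [-0.61,-1.77,0.84,1.34,-0.36], [-0.86,-0.41,-0.91,0.96,-1.2], [-0.78,-0.02,0.31,-0.72,0.11], [1.35,-0.14,1.5,-1.0,-0.71]]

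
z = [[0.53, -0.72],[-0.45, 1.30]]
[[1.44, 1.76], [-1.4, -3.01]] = z@[[2.36,0.33], [-0.26,-2.2]]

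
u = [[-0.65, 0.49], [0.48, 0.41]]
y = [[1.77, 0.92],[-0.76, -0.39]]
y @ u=[[-0.71, 1.24], [0.31, -0.53]]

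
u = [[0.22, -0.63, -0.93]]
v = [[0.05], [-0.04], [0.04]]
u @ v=[[-0.0]]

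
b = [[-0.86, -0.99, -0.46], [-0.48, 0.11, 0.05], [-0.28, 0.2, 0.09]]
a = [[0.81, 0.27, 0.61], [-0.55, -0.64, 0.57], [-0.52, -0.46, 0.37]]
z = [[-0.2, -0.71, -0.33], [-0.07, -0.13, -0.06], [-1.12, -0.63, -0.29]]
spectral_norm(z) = 1.47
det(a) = -0.05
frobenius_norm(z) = 1.55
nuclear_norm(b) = 1.98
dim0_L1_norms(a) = [1.88, 1.37, 1.55]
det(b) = 0.00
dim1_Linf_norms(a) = [0.81, 0.64, 0.52]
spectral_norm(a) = 1.37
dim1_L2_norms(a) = [1.05, 1.02, 0.79]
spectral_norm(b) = 1.41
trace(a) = 0.54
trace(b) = -0.66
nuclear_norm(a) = 2.35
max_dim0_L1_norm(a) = 1.88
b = a @ z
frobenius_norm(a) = 1.66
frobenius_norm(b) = 1.52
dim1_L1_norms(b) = [2.31, 0.64, 0.57]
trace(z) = -0.62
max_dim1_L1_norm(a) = 1.76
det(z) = 0.00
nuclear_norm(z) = 1.98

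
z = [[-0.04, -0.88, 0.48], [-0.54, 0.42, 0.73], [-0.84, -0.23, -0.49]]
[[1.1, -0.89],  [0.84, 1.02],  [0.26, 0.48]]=z@[[-0.72, -0.92], [-0.67, 1.10], [1.01, 0.09]]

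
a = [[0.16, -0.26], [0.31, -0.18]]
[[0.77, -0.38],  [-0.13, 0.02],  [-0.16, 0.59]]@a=[[0.01,  -0.13],[-0.01,  0.03],[0.16,  -0.06]]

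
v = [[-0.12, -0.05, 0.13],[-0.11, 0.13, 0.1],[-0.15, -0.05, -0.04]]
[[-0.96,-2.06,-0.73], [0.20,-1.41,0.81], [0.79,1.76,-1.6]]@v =[[0.45, -0.18, -0.30], [0.01, -0.23, -0.15], [-0.05, 0.27, 0.34]]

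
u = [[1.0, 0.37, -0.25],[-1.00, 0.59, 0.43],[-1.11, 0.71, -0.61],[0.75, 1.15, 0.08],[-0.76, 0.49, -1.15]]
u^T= [[1.00, -1.0, -1.11, 0.75, -0.76], [0.37, 0.59, 0.71, 1.15, 0.49], [-0.25, 0.43, -0.61, 0.08, -1.15]]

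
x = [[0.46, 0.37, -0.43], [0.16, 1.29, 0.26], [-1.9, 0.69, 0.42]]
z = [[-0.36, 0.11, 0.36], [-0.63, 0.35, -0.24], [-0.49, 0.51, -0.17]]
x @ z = [[-0.19, -0.04, 0.15], [-1.0, 0.6, -0.3], [0.04, 0.25, -0.92]]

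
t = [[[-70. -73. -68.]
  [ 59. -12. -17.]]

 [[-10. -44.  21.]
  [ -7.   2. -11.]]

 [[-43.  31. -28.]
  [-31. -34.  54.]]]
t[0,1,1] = -12.0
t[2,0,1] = 31.0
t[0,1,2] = -17.0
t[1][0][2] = 21.0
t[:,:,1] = [[-73.0, -12.0], [-44.0, 2.0], [31.0, -34.0]]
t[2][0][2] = -28.0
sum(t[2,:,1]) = -3.0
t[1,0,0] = -10.0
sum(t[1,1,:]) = -16.0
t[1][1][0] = -7.0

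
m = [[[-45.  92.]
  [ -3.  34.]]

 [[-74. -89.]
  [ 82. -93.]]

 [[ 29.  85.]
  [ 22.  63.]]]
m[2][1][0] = 22.0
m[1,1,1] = -93.0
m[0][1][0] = -3.0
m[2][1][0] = 22.0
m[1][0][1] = -89.0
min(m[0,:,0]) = -45.0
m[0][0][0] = -45.0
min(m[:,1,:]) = -93.0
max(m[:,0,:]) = 92.0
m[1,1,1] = -93.0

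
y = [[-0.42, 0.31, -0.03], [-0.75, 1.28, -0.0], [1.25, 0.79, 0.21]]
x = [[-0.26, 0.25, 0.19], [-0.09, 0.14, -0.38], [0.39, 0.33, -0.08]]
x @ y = [[0.16,0.39,0.05], [-0.54,-0.15,-0.08], [-0.51,0.48,-0.03]]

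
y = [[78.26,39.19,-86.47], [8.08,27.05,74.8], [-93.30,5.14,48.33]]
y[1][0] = 8.08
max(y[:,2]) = 74.8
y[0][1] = 39.19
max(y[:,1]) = 39.19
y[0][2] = -86.47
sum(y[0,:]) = 30.980000000000004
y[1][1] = 27.05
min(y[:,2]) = -86.47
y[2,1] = 5.14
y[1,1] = 27.05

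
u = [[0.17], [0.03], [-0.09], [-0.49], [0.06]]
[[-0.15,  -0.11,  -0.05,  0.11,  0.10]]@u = [[-0.07]]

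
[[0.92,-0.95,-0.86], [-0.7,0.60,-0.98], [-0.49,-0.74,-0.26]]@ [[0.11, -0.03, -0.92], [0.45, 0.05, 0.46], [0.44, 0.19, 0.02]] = [[-0.7, -0.24, -1.3],  [-0.24, -0.14, 0.9],  [-0.5, -0.07, 0.11]]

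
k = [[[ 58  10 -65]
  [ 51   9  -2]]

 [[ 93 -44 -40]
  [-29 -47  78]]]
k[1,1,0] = -29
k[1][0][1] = -44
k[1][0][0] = 93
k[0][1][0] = 51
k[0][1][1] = 9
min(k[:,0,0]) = 58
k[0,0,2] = -65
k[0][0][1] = 10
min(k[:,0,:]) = -65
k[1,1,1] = -47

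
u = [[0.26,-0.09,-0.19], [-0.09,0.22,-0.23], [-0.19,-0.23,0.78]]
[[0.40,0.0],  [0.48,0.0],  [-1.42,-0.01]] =u @ [[1.49,0.01], [1.84,0.01], [-0.92,-0.01]]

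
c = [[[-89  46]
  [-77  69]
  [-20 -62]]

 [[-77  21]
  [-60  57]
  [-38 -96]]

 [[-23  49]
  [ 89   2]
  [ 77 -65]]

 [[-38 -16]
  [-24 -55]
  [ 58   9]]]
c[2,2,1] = -65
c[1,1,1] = 57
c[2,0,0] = -23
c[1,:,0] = [-77, -60, -38]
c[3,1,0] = -24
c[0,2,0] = -20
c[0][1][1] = 69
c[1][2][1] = -96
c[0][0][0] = -89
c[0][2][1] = -62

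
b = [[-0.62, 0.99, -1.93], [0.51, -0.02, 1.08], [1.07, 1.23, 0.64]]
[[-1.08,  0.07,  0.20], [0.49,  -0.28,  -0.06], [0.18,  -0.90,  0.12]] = b @ [[0.43, -0.49, 0.11], [-0.35, -0.29, 0.06], [0.24, -0.03, -0.11]]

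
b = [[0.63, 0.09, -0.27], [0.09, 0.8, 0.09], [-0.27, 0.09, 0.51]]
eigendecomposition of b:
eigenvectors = [[-0.61,0.75,-0.25], [0.23,0.47,0.85], [-0.76,-0.46,0.46]]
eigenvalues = [0.26, 0.85, 0.82]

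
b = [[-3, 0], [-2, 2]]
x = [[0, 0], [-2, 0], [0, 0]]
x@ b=[[0, 0], [6, 0], [0, 0]]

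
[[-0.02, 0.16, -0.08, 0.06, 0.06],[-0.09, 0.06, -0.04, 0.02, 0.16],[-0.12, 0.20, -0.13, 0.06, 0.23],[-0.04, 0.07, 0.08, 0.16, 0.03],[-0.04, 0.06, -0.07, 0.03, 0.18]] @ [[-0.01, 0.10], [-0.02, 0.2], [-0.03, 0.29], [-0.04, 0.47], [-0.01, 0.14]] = [[-0.0, 0.04], [-0.0, 0.02], [-0.00, 0.05], [-0.01, 0.11], [-0.00, 0.03]]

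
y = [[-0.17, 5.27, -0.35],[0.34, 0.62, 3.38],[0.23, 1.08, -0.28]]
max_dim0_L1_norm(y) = 6.97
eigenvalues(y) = [(2.81+0j), (-1.32+0.3j), (-1.32-0.3j)]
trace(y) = 0.17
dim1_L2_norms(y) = [5.28, 3.45, 1.14]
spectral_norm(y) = 5.42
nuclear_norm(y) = 9.12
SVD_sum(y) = [[-0.08, 5.27, -0.02], [-0.01, 0.60, -0.0], [-0.02, 1.08, -0.0]] + [[-0.03,-0.00,-0.34], [0.33,0.02,3.38], [-0.02,-0.0,-0.25]] + [[-0.06, -0.00, 0.01], [0.01, 0.00, -0.00], [0.27, 0.0, -0.03]]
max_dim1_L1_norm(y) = 5.79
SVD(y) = [[0.97, -0.10, -0.21],[0.11, 0.99, 0.05],[0.20, -0.07, 0.98]] @ diag([5.415765078234838, 3.426113157455015, 0.27863461681139134]) @ [[-0.02, 1.0, -0.00], [0.10, 0.01, 1.0], [1.0, 0.01, -0.10]]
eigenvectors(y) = [[(0.84+0j), (0.97+0j), 0.97-0.00j], [(0.49+0j), (-0.21+0.05j), (-0.21-0.05j)], [0.23+0.00j, (0.02-0.05j), 0.02+0.05j]]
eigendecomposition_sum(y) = [[0.51+0.00j, 2.61+0.00j, (2.79-0j)],[(0.3+0j), 1.52+0.00j, (1.63-0j)],[(0.14+0j), 0.73+0.00j, 0.78-0.00j]] + [[(-0.34+0.99j),(1.33+2.98j),(-1.57-9.81j)], [0.02-0.23j,-0.45-0.57j,(0.87+2.04j)], [(0.04+0.04j),(0.18-0.01j),(-0.53-0.11j)]] + [[(-0.34-0.99j),(1.33-2.98j),-1.57+9.81j], [(0.02+0.23j),(-0.45+0.57j),(0.87-2.04j)], [0.04-0.04j,0.18+0.01j,-0.53+0.11j]]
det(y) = 5.17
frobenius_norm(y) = 6.41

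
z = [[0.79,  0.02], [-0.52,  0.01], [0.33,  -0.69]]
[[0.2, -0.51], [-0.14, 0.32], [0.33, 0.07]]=z@[[0.26, -0.63], [-0.36, -0.41]]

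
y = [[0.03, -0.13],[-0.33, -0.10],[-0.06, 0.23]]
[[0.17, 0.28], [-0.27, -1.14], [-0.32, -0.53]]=y@[[1.14,3.85], [-1.08,-1.28]]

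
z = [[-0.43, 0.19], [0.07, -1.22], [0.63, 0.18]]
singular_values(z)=[1.25, 0.76]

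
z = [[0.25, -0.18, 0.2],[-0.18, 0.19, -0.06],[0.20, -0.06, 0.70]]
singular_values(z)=[0.8, 0.31, 0.03]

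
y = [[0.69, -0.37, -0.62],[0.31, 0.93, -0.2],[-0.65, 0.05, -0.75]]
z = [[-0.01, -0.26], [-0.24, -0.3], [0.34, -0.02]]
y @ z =[[-0.13, -0.06], [-0.29, -0.36], [-0.26, 0.17]]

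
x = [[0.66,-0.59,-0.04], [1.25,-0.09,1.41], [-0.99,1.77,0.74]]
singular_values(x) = [2.35, 1.86, 0.09]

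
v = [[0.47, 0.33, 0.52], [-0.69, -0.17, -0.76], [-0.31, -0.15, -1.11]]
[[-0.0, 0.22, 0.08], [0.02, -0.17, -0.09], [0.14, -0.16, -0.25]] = v @ [[0.15, 0.06, -0.18], [0.06, 0.49, 0.06], [-0.18, 0.06, 0.27]]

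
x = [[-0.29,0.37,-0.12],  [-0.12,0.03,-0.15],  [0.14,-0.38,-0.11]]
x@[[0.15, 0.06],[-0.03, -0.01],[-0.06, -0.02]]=[[-0.05, -0.02], [-0.01, -0.00], [0.04, 0.01]]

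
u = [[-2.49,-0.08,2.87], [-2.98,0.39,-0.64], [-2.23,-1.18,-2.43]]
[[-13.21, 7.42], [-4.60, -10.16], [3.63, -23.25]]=u@[[2.03, 2.81], [-1.00, 3.83], [-2.87, 5.13]]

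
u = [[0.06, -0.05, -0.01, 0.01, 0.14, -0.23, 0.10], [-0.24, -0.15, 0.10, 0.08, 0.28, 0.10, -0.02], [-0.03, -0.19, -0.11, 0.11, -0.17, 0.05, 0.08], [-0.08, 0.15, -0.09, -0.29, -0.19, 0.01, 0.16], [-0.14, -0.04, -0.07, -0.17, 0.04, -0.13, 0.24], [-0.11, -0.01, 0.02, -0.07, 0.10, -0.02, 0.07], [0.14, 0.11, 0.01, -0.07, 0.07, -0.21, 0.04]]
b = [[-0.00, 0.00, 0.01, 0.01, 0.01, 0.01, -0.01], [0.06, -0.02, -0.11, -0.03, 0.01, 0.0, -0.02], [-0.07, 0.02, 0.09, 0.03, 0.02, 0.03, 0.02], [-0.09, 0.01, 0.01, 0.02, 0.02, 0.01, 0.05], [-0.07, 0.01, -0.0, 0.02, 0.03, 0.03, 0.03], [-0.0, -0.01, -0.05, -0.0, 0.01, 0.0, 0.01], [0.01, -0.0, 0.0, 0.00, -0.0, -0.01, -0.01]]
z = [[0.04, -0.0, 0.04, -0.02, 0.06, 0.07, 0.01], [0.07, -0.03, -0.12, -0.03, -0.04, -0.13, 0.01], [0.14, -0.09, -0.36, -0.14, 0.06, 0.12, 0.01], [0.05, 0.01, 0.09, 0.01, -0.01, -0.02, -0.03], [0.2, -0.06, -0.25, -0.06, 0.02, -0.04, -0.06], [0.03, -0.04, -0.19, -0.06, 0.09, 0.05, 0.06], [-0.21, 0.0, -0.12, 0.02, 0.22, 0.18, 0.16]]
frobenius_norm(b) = 0.24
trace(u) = -0.43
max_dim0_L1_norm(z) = 1.17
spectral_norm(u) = 0.56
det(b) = -0.00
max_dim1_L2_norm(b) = 0.13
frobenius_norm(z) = 0.77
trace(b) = 0.11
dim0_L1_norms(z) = [0.74, 0.23, 1.17, 0.34, 0.5, 0.61, 0.34]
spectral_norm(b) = 0.21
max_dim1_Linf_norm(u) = 0.29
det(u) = 0.00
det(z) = 0.00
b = u @ z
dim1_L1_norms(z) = [0.24, 0.43, 0.92, 0.22, 0.69, 0.52, 0.91]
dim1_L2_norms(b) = [0.02, 0.13, 0.13, 0.11, 0.09, 0.05, 0.02]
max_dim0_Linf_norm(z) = 0.36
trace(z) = -0.11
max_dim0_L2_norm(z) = 0.52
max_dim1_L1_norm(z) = 0.92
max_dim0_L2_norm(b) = 0.15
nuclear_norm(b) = 0.38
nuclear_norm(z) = 1.35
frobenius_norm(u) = 0.90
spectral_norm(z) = 0.60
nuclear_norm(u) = 1.77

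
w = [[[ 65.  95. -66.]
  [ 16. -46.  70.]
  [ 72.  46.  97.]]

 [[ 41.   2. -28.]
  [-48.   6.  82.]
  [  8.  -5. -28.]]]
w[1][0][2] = -28.0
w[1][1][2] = 82.0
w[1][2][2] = -28.0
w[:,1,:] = [[16.0, -46.0, 70.0], [-48.0, 6.0, 82.0]]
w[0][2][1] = 46.0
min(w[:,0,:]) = -66.0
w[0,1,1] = -46.0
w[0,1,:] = [16.0, -46.0, 70.0]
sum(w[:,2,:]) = 190.0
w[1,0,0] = 41.0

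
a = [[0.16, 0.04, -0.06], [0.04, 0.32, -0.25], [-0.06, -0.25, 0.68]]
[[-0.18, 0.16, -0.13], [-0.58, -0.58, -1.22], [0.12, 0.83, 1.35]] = a @ [[-0.86, 1.64, 0.27], [-2.26, -1.33, -3.17], [-0.73, 0.87, 0.85]]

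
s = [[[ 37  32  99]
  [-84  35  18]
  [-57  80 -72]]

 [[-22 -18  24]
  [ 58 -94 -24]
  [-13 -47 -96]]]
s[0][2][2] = -72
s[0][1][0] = -84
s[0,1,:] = [-84, 35, 18]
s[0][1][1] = 35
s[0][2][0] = -57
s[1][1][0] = 58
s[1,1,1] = -94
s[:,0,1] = [32, -18]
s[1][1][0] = 58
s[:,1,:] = [[-84, 35, 18], [58, -94, -24]]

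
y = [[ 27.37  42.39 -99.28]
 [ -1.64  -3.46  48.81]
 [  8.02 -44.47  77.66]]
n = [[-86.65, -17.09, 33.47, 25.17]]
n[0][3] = 25.17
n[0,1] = -17.09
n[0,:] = [-86.65, -17.09, 33.47, 25.17]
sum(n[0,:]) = -45.10000000000001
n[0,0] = -86.65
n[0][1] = -17.09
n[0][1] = -17.09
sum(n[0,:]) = -45.10000000000001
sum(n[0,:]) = -45.10000000000001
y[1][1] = -3.46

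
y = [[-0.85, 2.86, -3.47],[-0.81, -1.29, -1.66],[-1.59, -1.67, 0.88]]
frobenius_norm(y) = 5.67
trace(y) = -1.26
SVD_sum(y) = [[-0.32, 2.91, -3.48], [-0.04, 0.32, -0.39], [0.12, -1.04, 1.25]] + [[-0.23, -0.22, -0.16], [-1.34, -1.27, -0.94], [-1.07, -1.02, -0.75]] + [[-0.29,0.18,0.17], [0.56,-0.34,-0.34], [-0.64,0.39,0.38]]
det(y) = 15.33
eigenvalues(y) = [(-2.08+0.98j), (-2.08-0.98j), (2.9+0j)]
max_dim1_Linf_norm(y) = 3.47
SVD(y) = [[-0.94,0.14,-0.32],[-0.10,0.77,0.63],[0.34,0.62,-0.71]] @ diag([4.854764392591191, 2.673139255605634, 1.181435234182916]) @ [[0.07, -0.64, 0.77], [-0.65, -0.61, -0.45], [0.76, -0.46, -0.46]]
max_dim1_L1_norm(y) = 7.18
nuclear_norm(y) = 8.71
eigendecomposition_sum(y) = [[-0.74+0.52j, (0.78+0.44j), (-0.65+0.64j)],[(-0.46-1.08j), -0.76+0.87j, -0.64-0.99j],[(-0.5-0.49j), (-0.23+0.65j), -0.57-0.41j]] + [[-0.74-0.52j,0.78-0.44j,-0.65-0.64j],[(-0.46+1.08j),-0.76-0.87j,(-0.64+0.99j)],[(-0.5+0.49j),-0.23-0.65j,-0.57+0.41j]] + [[0.64-0.00j,(1.3-0j),(-2.17-0j)], [0.11-0.00j,(0.23-0j),-0.38-0.00j], [-0.60+0.00j,-1.22+0.00j,2.03+0.00j]]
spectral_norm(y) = 4.85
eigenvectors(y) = [[0.11+0.54j,0.11-0.54j,(-0.72+0j)], [(-0.72+0j),-0.72-0.00j,-0.13+0.00j], [-0.40+0.16j,(-0.4-0.16j),(0.68+0j)]]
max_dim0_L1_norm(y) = 6.01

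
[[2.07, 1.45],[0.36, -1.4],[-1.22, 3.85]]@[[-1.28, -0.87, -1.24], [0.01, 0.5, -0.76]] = [[-2.64, -1.08, -3.67], [-0.47, -1.01, 0.62], [1.6, 2.99, -1.41]]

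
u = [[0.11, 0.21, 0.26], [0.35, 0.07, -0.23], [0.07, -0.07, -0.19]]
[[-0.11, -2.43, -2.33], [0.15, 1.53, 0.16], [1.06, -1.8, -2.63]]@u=[[-1.03, -0.03, 0.97], [0.56, 0.13, -0.34], [-0.70, 0.28, 1.19]]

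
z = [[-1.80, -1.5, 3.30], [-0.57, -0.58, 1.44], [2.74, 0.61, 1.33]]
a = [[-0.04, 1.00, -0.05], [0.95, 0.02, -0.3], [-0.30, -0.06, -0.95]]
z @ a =[[-2.34, -2.03, -2.6], [-0.96, -0.67, -1.17], [0.07, 2.67, -1.58]]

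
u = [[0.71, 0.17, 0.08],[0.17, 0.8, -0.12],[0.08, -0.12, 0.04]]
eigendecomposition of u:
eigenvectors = [[0.59, 0.79, -0.15], [0.8, -0.57, 0.18], [-0.05, 0.23, 0.97]]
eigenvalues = [0.93, 0.61, 0.01]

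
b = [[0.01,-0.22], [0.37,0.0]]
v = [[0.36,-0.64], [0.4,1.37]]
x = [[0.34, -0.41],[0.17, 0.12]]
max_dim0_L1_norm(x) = 0.53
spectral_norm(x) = 0.53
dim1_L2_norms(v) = [0.73, 1.43]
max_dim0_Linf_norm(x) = 0.41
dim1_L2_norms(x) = [0.53, 0.21]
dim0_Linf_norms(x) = [0.34, 0.41]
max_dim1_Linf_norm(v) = 1.37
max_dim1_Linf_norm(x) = 0.41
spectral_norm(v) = 1.53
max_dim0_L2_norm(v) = 1.51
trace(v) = 1.73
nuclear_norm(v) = 2.02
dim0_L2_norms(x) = [0.38, 0.43]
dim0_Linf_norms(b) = [0.37, 0.22]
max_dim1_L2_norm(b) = 0.37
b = v @ x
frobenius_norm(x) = 0.57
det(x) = 0.11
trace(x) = 0.46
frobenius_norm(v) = 1.61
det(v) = 0.75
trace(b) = 0.01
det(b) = 0.08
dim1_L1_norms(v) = [1.0, 1.77]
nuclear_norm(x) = 0.74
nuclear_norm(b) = 0.59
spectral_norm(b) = 0.37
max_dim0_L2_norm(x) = 0.43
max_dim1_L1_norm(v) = 1.77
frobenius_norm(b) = 0.43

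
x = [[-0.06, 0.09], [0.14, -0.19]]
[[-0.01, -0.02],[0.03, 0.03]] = x @ [[0.03,  0.04], [-0.13,  -0.15]]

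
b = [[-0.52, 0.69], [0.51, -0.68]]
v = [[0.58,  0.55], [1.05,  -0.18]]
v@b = [[-0.02, 0.03], [-0.64, 0.85]]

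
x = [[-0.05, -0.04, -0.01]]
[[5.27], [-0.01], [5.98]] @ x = [[-0.26, -0.21, -0.05], [0.0, 0.0, 0.00], [-0.30, -0.24, -0.06]]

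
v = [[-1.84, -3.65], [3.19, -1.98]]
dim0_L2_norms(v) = [3.68, 4.15]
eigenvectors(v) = [[(0.73+0j),0.73-0.00j], [0.01-0.68j,(0.01+0.68j)]]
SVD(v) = [[0.92,0.39],[0.39,-0.92]] @ diag([4.157621942278632, 3.6767893310717787]) @ [[-0.11, -0.99], [-0.99, 0.11]]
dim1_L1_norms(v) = [5.49, 5.17]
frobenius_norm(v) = 5.55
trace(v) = -3.82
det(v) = 15.29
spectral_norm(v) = 4.16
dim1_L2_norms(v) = [4.09, 3.75]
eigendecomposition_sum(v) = [[-0.92+1.73j,-1.83-1.02j], [(1.59+0.89j),(-0.99+1.69j)]] + [[-0.92-1.73j, (-1.83+1.02j)], [1.59-0.89j, (-0.99-1.69j)]]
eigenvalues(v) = [(-1.91+3.41j), (-1.91-3.41j)]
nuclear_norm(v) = 7.83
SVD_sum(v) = [[-0.41, -3.8], [-0.17, -1.62]] + [[-1.43, 0.15],[3.36, -0.36]]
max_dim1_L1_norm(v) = 5.49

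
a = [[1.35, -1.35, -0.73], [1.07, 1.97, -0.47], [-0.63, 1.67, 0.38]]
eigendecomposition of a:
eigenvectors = [[(-0.63+0j), -0.63-0.00j, 0.45+0.00j], [-0.02+0.59j, -0.02-0.59j, (-0.03+0j)], [(0.46+0.2j), 0.46-0.20j, (0.89+0j)]]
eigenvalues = [(1.85+1.51j), (1.85-1.51j), 0j]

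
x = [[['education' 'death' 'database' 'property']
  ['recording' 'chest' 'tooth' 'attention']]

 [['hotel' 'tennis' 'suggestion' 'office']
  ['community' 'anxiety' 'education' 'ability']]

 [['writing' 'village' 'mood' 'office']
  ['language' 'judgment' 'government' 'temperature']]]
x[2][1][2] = 'government'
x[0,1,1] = 'chest'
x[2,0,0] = 'writing'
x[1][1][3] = 'ability'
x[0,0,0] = 'education'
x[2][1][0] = 'language'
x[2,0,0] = 'writing'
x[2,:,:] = [['writing', 'village', 'mood', 'office'], ['language', 'judgment', 'government', 'temperature']]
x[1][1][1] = 'anxiety'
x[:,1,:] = [['recording', 'chest', 'tooth', 'attention'], ['community', 'anxiety', 'education', 'ability'], ['language', 'judgment', 'government', 'temperature']]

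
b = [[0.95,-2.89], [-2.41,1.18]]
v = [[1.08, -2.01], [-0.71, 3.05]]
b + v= [[2.03,-4.9], [-3.12,4.23]]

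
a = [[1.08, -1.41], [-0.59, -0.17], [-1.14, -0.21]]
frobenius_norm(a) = 2.21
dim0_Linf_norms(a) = [1.14, 1.41]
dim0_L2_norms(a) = [1.68, 1.44]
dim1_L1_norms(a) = [2.49, 0.76, 1.35]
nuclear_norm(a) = 3.01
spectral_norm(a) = 1.92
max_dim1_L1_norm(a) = 2.49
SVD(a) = [[-0.89, -0.46], [0.20, -0.44], [0.42, -0.77]] @ diag([1.9181143523198432, 1.093634916882516]) @ [[-0.81, 0.59], [0.59, 0.81]]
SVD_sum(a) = [[1.38,-1.01], [-0.30,0.22], [-0.64,0.47]] + [[-0.3,-0.40], [-0.29,-0.39], [-0.50,-0.68]]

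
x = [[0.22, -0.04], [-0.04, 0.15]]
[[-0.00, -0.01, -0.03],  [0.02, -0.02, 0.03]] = x @ [[0.0,-0.05,-0.11], [0.11,-0.12,0.15]]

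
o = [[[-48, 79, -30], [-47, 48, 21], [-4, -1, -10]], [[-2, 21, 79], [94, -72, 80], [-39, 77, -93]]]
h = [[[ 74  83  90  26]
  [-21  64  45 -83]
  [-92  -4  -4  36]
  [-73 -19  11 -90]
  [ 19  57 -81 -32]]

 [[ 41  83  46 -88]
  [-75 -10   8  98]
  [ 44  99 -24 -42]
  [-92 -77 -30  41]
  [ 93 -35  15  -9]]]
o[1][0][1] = 21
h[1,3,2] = -30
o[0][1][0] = -47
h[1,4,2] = 15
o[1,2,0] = -39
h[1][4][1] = -35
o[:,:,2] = [[-30, 21, -10], [79, 80, -93]]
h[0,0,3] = 26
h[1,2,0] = 44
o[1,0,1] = 21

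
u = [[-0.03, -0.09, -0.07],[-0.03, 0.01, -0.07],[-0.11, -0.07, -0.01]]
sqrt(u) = [[(0.14+0.16j), -0.11+0.15j, -0.07+0.14j],[(-0.02+0.1j), 0.19+0.09j, (-0.1+0.09j)],[-0.14+0.16j, -0.07+0.15j, (0.18+0.15j)]]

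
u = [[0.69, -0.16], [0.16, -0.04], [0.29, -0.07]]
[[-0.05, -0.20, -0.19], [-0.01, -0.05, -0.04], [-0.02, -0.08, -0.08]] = u @ [[-0.04, -0.15, -0.14],[0.14, 0.59, 0.56]]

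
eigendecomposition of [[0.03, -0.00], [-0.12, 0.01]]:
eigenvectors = [[0.0, 0.16], [1.00, -0.99]]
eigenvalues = [0.01, 0.03]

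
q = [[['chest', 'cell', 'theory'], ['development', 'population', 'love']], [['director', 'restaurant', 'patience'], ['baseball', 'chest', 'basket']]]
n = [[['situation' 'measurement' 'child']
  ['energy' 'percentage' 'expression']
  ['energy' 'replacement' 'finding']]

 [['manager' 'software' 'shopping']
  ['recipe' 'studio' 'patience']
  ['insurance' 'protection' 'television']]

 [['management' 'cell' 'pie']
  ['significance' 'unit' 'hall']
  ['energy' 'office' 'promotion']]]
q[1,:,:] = [['director', 'restaurant', 'patience'], ['baseball', 'chest', 'basket']]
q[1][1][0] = 'baseball'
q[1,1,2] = 'basket'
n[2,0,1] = 'cell'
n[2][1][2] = 'hall'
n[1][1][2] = 'patience'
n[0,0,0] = 'situation'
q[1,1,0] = 'baseball'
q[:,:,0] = [['chest', 'development'], ['director', 'baseball']]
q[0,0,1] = 'cell'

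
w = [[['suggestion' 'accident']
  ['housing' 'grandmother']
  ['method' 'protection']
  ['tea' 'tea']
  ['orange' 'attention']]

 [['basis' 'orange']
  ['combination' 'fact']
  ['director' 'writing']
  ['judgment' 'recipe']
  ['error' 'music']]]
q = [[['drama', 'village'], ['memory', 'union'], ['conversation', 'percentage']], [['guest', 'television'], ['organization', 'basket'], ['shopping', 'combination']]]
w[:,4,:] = [['orange', 'attention'], ['error', 'music']]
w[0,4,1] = 'attention'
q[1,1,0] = 'organization'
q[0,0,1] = 'village'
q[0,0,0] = 'drama'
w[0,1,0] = 'housing'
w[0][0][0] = 'suggestion'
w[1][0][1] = 'orange'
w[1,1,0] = 'combination'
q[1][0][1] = 'television'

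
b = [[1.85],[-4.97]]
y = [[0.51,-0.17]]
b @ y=[[0.94, -0.31], [-2.53, 0.84]]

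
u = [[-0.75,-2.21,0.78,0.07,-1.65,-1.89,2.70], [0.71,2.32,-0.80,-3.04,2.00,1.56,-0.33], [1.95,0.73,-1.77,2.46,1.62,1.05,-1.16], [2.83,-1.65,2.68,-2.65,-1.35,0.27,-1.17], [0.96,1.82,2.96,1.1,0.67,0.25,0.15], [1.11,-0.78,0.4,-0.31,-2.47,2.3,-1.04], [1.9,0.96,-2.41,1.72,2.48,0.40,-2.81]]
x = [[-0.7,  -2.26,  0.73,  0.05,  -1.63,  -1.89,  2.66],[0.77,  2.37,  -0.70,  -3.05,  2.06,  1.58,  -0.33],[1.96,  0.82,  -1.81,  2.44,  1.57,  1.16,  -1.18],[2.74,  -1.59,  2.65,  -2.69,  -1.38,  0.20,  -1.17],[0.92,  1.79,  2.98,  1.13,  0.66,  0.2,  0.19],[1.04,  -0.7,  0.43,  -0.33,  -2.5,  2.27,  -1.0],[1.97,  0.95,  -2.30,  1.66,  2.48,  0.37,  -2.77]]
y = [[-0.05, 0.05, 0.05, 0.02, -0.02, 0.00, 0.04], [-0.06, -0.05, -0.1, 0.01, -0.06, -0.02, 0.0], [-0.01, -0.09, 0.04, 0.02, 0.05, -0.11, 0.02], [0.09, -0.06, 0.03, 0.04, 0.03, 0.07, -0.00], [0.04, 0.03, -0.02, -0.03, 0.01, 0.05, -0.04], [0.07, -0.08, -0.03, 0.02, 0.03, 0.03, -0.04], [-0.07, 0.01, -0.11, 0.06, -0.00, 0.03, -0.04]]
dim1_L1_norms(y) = [0.23, 0.3, 0.34, 0.32, 0.22, 0.3, 0.32]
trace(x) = -2.67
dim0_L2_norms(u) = [4.32, 4.29, 5.13, 5.16, 4.89, 3.56, 4.37]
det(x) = -580.21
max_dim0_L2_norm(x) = 5.16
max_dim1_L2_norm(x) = 5.25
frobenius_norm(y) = 0.35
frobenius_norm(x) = 12.03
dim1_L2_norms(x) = [4.41, 4.78, 4.35, 5.25, 3.84, 3.78, 5.18]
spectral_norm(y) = 0.21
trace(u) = -2.69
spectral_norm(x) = 7.94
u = x + y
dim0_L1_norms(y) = [0.39, 0.37, 0.38, 0.2, 0.2, 0.31, 0.18]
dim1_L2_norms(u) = [4.43, 4.72, 4.31, 5.31, 3.84, 3.82, 5.24]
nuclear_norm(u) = 26.95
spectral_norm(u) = 7.96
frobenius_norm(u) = 12.06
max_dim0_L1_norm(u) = 12.24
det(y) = -0.00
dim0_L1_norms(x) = [10.1, 10.48, 11.6, 11.35, 12.28, 7.67, 9.3]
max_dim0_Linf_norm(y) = 0.11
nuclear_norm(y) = 0.74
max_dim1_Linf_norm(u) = 3.04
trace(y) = -0.02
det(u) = -663.84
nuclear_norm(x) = 26.89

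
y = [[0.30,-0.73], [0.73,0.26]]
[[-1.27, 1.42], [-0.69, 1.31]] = y @[[-1.36,2.17], [1.18,-1.06]]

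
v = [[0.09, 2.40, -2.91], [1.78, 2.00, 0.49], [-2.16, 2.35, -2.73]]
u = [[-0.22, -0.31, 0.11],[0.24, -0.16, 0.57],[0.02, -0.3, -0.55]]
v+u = [[-0.13, 2.09, -2.8], [2.02, 1.84, 1.06], [-2.14, 2.05, -3.28]]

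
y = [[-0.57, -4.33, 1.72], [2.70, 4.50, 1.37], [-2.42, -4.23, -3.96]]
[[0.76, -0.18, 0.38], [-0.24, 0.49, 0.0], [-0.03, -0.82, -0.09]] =y@[[0.11, -0.05, 0.13], [-0.15, 0.10, -0.09], [0.10, 0.13, 0.04]]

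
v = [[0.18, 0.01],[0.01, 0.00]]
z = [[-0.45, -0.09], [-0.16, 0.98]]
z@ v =[[-0.08, -0.0], [-0.02, -0.0]]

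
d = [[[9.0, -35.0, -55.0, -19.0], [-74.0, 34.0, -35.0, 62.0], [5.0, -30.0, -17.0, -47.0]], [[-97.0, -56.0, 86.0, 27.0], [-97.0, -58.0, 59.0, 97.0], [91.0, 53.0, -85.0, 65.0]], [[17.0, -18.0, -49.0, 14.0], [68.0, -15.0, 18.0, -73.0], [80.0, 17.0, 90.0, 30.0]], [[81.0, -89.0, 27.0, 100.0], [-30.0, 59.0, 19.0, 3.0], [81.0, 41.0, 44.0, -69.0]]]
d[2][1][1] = -15.0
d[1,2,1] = 53.0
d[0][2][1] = -30.0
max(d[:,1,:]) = 97.0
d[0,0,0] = 9.0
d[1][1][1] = -58.0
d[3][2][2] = 44.0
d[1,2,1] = 53.0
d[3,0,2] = 27.0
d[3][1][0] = -30.0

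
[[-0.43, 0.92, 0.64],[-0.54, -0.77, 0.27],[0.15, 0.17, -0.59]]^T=[[-0.43, -0.54, 0.15], [0.92, -0.77, 0.17], [0.64, 0.27, -0.59]]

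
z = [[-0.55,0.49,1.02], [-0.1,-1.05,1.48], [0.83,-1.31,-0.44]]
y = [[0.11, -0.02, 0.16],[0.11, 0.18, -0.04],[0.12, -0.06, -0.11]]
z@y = [[0.12,  0.04,  -0.22], [0.05,  -0.28,  -0.14], [-0.11,  -0.23,  0.23]]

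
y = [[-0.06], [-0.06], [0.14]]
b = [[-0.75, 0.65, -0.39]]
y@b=[[0.04, -0.04, 0.02], [0.04, -0.04, 0.02], [-0.11, 0.09, -0.05]]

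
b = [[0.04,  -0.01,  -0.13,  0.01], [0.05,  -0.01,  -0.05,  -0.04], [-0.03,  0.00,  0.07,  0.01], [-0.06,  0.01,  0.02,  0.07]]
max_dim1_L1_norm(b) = 0.19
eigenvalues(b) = [(0.12+0j), (0.04+0j), 0j, -0j]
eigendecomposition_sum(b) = [[0.04-0.00j, -0.00+0.00j, -0.10+0.00j, (-0.01-0j)],[0.04-0.00j, (-0+0j), -0.10+0.00j, -0.01-0.00j],[-0.03+0.00j, 0j, 0.08-0.00j, 0.01+0.00j],[(-0.05+0j), 0.00+0.00j, 0.12-0.00j, 0.01+0.00j]] + [[-0.01-0.00j, 0.01+0.00j, -0.05+0.00j, 0.03+0.00j], [(0.01+0j), (-0.01+0j), (0.05+0j), -0.03-0.00j], [-0.00-0.00j, 0j, (-0.01+0j), 0.01+0.00j], [(-0.02-0j), (0.02+0j), -0.11+0.00j, (0.07+0j)]] + [[0.01-0.00j, -0.01+0.01j, 0.01-0.00j, (-0.01+0.01j)], [(-0-0j), 0.00+0.00j, -0j, 0j], [-0j, -0.00+0.00j, -0j, -0.00+0.00j], [0.00-0.00j, -0.01+0.01j, 0.01-0.00j, (-0.01+0j)]] + [[0.01+0.00j,-0.01-0.01j,(0.01+0j),(-0.01-0.01j)], [-0.00+0.00j,0.00-0.00j,0.00+0.00j,0.00-0.00j], [0.00+0.00j,(-0-0j),0j,(-0-0j)], [0j,(-0.01-0.01j),(0.01+0j),-0.01-0.00j]]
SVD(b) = [[-0.72, 0.51, -0.36, -0.3], [-0.42, -0.34, -0.28, 0.79], [0.43, -0.11, -0.89, -0.13], [0.34, 0.78, -0.01, 0.52]] @ diag([0.17789859106598263, 0.09276051865499044, 0.006861359917323129, 0.0007065519658181465]) @ [[-0.47, 0.08, 0.85, 0.21],  [-0.44, 0.07, -0.44, 0.78],  [-0.21, 0.93, -0.14, -0.28],  [0.74, 0.36, 0.24, 0.52]]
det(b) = 0.00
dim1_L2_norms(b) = [0.14, 0.08, 0.08, 0.09]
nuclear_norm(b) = 0.28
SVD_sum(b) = [[0.06, -0.01, -0.11, -0.03], [0.04, -0.01, -0.06, -0.02], [-0.04, 0.01, 0.06, 0.02], [-0.03, 0.01, 0.05, 0.01]] + [[-0.02, 0.00, -0.02, 0.04], [0.01, -0.00, 0.01, -0.02], [0.0, -0.00, 0.0, -0.01], [-0.03, 0.0, -0.03, 0.06]] + [[0.00, -0.00, 0.0, 0.0],[0.00, -0.0, 0.00, 0.0],[0.00, -0.01, 0.0, 0.0],[0.00, -0.0, 0.0, 0.00]] + [[-0.00, -0.0, -0.0, -0.0], [0.00, 0.00, 0.0, 0.00], [-0.0, -0.0, -0.00, -0.0], [0.00, 0.0, 0.0, 0.0]]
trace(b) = 0.17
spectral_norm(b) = 0.18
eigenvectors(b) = [[(0.48+0j), (-0.37+0j), 0.75+0.00j, (0.75-0j)], [(0.51+0j), 0.39+0.00j, 0.11-0.17j, 0.11+0.17j], [-0.39+0.00j, (-0.09+0j), 0.25+0.00j, (0.25-0j)], [(-0.6+0j), (-0.84+0j), 0.58+0.05j, (0.58-0.05j)]]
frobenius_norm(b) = 0.20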